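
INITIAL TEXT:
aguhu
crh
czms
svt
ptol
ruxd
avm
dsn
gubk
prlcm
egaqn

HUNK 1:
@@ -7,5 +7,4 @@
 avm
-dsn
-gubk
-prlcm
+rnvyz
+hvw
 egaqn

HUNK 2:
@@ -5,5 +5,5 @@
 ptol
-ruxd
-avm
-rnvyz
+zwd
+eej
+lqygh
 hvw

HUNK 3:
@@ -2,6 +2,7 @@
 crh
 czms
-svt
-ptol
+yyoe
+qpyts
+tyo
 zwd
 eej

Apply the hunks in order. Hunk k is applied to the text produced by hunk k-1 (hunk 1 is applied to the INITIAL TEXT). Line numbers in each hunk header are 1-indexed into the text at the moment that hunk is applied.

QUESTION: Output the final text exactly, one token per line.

Answer: aguhu
crh
czms
yyoe
qpyts
tyo
zwd
eej
lqygh
hvw
egaqn

Derivation:
Hunk 1: at line 7 remove [dsn,gubk,prlcm] add [rnvyz,hvw] -> 10 lines: aguhu crh czms svt ptol ruxd avm rnvyz hvw egaqn
Hunk 2: at line 5 remove [ruxd,avm,rnvyz] add [zwd,eej,lqygh] -> 10 lines: aguhu crh czms svt ptol zwd eej lqygh hvw egaqn
Hunk 3: at line 2 remove [svt,ptol] add [yyoe,qpyts,tyo] -> 11 lines: aguhu crh czms yyoe qpyts tyo zwd eej lqygh hvw egaqn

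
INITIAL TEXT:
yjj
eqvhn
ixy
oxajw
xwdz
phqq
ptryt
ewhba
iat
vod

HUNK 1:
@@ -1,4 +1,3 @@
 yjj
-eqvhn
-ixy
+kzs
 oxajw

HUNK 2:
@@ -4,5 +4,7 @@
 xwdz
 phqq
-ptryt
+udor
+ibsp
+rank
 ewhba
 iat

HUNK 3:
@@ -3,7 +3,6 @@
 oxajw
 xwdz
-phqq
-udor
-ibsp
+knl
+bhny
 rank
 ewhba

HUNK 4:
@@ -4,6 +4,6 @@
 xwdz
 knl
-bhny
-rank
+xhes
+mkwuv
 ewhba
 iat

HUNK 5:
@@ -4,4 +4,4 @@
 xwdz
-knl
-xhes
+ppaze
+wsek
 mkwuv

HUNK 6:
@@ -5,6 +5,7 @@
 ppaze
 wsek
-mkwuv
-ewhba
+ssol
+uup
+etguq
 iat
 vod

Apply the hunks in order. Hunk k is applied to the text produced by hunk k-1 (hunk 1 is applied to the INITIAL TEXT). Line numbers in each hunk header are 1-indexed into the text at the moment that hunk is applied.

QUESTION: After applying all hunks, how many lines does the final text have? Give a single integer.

Hunk 1: at line 1 remove [eqvhn,ixy] add [kzs] -> 9 lines: yjj kzs oxajw xwdz phqq ptryt ewhba iat vod
Hunk 2: at line 4 remove [ptryt] add [udor,ibsp,rank] -> 11 lines: yjj kzs oxajw xwdz phqq udor ibsp rank ewhba iat vod
Hunk 3: at line 3 remove [phqq,udor,ibsp] add [knl,bhny] -> 10 lines: yjj kzs oxajw xwdz knl bhny rank ewhba iat vod
Hunk 4: at line 4 remove [bhny,rank] add [xhes,mkwuv] -> 10 lines: yjj kzs oxajw xwdz knl xhes mkwuv ewhba iat vod
Hunk 5: at line 4 remove [knl,xhes] add [ppaze,wsek] -> 10 lines: yjj kzs oxajw xwdz ppaze wsek mkwuv ewhba iat vod
Hunk 6: at line 5 remove [mkwuv,ewhba] add [ssol,uup,etguq] -> 11 lines: yjj kzs oxajw xwdz ppaze wsek ssol uup etguq iat vod
Final line count: 11

Answer: 11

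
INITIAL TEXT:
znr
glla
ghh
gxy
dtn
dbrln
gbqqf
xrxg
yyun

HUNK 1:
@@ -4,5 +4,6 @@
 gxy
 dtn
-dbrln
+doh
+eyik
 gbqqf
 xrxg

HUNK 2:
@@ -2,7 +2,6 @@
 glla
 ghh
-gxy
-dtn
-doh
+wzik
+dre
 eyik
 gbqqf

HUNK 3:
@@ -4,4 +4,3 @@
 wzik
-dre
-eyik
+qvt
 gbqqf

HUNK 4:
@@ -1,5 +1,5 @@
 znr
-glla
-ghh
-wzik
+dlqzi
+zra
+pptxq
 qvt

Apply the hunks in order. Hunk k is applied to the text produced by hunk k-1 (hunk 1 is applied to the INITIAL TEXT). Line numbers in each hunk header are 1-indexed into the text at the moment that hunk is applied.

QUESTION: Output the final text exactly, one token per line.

Answer: znr
dlqzi
zra
pptxq
qvt
gbqqf
xrxg
yyun

Derivation:
Hunk 1: at line 4 remove [dbrln] add [doh,eyik] -> 10 lines: znr glla ghh gxy dtn doh eyik gbqqf xrxg yyun
Hunk 2: at line 2 remove [gxy,dtn,doh] add [wzik,dre] -> 9 lines: znr glla ghh wzik dre eyik gbqqf xrxg yyun
Hunk 3: at line 4 remove [dre,eyik] add [qvt] -> 8 lines: znr glla ghh wzik qvt gbqqf xrxg yyun
Hunk 4: at line 1 remove [glla,ghh,wzik] add [dlqzi,zra,pptxq] -> 8 lines: znr dlqzi zra pptxq qvt gbqqf xrxg yyun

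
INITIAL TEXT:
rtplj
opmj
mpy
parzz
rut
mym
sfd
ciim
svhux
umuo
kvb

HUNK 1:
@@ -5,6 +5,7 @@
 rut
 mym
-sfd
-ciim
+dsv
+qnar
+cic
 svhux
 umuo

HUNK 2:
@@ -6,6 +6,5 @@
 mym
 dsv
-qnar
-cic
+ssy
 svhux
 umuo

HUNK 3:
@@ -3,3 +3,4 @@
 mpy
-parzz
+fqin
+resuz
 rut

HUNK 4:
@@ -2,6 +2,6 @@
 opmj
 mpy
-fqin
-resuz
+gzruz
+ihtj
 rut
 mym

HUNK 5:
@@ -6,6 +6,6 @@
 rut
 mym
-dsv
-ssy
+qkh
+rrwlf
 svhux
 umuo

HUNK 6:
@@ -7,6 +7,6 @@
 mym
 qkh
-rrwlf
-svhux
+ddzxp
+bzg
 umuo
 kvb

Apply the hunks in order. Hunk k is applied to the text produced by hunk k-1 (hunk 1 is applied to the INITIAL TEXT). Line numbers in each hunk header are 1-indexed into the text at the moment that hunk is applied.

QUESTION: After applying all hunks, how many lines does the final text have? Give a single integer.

Answer: 12

Derivation:
Hunk 1: at line 5 remove [sfd,ciim] add [dsv,qnar,cic] -> 12 lines: rtplj opmj mpy parzz rut mym dsv qnar cic svhux umuo kvb
Hunk 2: at line 6 remove [qnar,cic] add [ssy] -> 11 lines: rtplj opmj mpy parzz rut mym dsv ssy svhux umuo kvb
Hunk 3: at line 3 remove [parzz] add [fqin,resuz] -> 12 lines: rtplj opmj mpy fqin resuz rut mym dsv ssy svhux umuo kvb
Hunk 4: at line 2 remove [fqin,resuz] add [gzruz,ihtj] -> 12 lines: rtplj opmj mpy gzruz ihtj rut mym dsv ssy svhux umuo kvb
Hunk 5: at line 6 remove [dsv,ssy] add [qkh,rrwlf] -> 12 lines: rtplj opmj mpy gzruz ihtj rut mym qkh rrwlf svhux umuo kvb
Hunk 6: at line 7 remove [rrwlf,svhux] add [ddzxp,bzg] -> 12 lines: rtplj opmj mpy gzruz ihtj rut mym qkh ddzxp bzg umuo kvb
Final line count: 12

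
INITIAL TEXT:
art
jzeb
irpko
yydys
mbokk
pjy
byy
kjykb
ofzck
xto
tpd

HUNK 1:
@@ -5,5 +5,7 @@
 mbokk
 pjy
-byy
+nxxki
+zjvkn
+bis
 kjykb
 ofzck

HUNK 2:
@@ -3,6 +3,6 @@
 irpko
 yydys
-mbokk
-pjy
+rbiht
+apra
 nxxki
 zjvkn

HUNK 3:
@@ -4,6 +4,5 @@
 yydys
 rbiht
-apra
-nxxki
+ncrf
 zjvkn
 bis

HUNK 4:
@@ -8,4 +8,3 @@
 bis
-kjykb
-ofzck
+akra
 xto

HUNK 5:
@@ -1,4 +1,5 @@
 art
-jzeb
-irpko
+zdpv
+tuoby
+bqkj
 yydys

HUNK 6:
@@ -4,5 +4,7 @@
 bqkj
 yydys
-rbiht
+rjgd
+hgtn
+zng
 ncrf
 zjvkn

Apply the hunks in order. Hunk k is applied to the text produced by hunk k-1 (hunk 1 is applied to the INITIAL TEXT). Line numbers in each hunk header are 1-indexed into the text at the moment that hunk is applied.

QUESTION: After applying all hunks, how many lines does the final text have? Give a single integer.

Hunk 1: at line 5 remove [byy] add [nxxki,zjvkn,bis] -> 13 lines: art jzeb irpko yydys mbokk pjy nxxki zjvkn bis kjykb ofzck xto tpd
Hunk 2: at line 3 remove [mbokk,pjy] add [rbiht,apra] -> 13 lines: art jzeb irpko yydys rbiht apra nxxki zjvkn bis kjykb ofzck xto tpd
Hunk 3: at line 4 remove [apra,nxxki] add [ncrf] -> 12 lines: art jzeb irpko yydys rbiht ncrf zjvkn bis kjykb ofzck xto tpd
Hunk 4: at line 8 remove [kjykb,ofzck] add [akra] -> 11 lines: art jzeb irpko yydys rbiht ncrf zjvkn bis akra xto tpd
Hunk 5: at line 1 remove [jzeb,irpko] add [zdpv,tuoby,bqkj] -> 12 lines: art zdpv tuoby bqkj yydys rbiht ncrf zjvkn bis akra xto tpd
Hunk 6: at line 4 remove [rbiht] add [rjgd,hgtn,zng] -> 14 lines: art zdpv tuoby bqkj yydys rjgd hgtn zng ncrf zjvkn bis akra xto tpd
Final line count: 14

Answer: 14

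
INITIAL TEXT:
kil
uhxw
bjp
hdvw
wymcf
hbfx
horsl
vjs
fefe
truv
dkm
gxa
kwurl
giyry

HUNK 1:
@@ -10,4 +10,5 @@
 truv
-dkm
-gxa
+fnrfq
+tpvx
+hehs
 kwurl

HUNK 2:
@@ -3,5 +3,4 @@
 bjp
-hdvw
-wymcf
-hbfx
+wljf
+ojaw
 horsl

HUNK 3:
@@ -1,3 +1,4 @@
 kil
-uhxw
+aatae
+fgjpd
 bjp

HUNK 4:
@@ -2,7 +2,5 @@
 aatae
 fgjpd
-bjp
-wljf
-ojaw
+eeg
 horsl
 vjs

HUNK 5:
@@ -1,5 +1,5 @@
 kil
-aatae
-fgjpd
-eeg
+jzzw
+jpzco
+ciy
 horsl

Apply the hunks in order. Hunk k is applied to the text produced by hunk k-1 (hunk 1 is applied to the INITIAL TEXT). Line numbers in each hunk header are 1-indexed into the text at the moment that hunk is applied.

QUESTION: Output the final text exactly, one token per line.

Hunk 1: at line 10 remove [dkm,gxa] add [fnrfq,tpvx,hehs] -> 15 lines: kil uhxw bjp hdvw wymcf hbfx horsl vjs fefe truv fnrfq tpvx hehs kwurl giyry
Hunk 2: at line 3 remove [hdvw,wymcf,hbfx] add [wljf,ojaw] -> 14 lines: kil uhxw bjp wljf ojaw horsl vjs fefe truv fnrfq tpvx hehs kwurl giyry
Hunk 3: at line 1 remove [uhxw] add [aatae,fgjpd] -> 15 lines: kil aatae fgjpd bjp wljf ojaw horsl vjs fefe truv fnrfq tpvx hehs kwurl giyry
Hunk 4: at line 2 remove [bjp,wljf,ojaw] add [eeg] -> 13 lines: kil aatae fgjpd eeg horsl vjs fefe truv fnrfq tpvx hehs kwurl giyry
Hunk 5: at line 1 remove [aatae,fgjpd,eeg] add [jzzw,jpzco,ciy] -> 13 lines: kil jzzw jpzco ciy horsl vjs fefe truv fnrfq tpvx hehs kwurl giyry

Answer: kil
jzzw
jpzco
ciy
horsl
vjs
fefe
truv
fnrfq
tpvx
hehs
kwurl
giyry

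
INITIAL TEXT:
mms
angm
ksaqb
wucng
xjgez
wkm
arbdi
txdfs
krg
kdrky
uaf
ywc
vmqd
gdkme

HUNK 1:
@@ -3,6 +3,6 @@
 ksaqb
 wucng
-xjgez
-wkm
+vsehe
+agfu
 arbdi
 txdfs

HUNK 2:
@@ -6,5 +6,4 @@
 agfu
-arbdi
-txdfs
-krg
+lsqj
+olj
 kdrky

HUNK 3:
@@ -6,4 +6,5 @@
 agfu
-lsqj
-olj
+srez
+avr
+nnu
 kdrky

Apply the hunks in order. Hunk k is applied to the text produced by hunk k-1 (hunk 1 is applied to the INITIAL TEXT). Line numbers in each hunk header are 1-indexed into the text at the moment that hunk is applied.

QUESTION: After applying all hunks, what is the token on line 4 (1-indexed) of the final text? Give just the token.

Answer: wucng

Derivation:
Hunk 1: at line 3 remove [xjgez,wkm] add [vsehe,agfu] -> 14 lines: mms angm ksaqb wucng vsehe agfu arbdi txdfs krg kdrky uaf ywc vmqd gdkme
Hunk 2: at line 6 remove [arbdi,txdfs,krg] add [lsqj,olj] -> 13 lines: mms angm ksaqb wucng vsehe agfu lsqj olj kdrky uaf ywc vmqd gdkme
Hunk 3: at line 6 remove [lsqj,olj] add [srez,avr,nnu] -> 14 lines: mms angm ksaqb wucng vsehe agfu srez avr nnu kdrky uaf ywc vmqd gdkme
Final line 4: wucng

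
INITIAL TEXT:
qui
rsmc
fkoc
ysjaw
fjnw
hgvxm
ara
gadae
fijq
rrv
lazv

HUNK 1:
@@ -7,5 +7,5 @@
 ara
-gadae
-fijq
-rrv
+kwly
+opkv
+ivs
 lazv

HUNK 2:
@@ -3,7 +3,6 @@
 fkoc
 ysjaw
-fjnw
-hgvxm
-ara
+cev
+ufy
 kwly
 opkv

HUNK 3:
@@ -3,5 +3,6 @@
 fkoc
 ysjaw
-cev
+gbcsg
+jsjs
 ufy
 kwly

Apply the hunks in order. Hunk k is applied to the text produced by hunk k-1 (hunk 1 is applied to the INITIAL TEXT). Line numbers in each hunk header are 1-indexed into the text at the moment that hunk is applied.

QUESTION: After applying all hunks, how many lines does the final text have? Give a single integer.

Hunk 1: at line 7 remove [gadae,fijq,rrv] add [kwly,opkv,ivs] -> 11 lines: qui rsmc fkoc ysjaw fjnw hgvxm ara kwly opkv ivs lazv
Hunk 2: at line 3 remove [fjnw,hgvxm,ara] add [cev,ufy] -> 10 lines: qui rsmc fkoc ysjaw cev ufy kwly opkv ivs lazv
Hunk 3: at line 3 remove [cev] add [gbcsg,jsjs] -> 11 lines: qui rsmc fkoc ysjaw gbcsg jsjs ufy kwly opkv ivs lazv
Final line count: 11

Answer: 11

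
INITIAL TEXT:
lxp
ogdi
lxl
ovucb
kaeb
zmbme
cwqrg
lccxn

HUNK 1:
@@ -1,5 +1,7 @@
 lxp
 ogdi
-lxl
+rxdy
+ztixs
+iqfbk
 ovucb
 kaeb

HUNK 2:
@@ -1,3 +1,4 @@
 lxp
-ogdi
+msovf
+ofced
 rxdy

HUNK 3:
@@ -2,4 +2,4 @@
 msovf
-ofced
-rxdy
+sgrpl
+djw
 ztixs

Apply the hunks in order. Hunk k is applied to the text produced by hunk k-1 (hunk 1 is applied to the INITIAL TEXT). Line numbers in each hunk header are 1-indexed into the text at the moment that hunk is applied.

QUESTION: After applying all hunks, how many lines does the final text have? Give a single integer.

Answer: 11

Derivation:
Hunk 1: at line 1 remove [lxl] add [rxdy,ztixs,iqfbk] -> 10 lines: lxp ogdi rxdy ztixs iqfbk ovucb kaeb zmbme cwqrg lccxn
Hunk 2: at line 1 remove [ogdi] add [msovf,ofced] -> 11 lines: lxp msovf ofced rxdy ztixs iqfbk ovucb kaeb zmbme cwqrg lccxn
Hunk 3: at line 2 remove [ofced,rxdy] add [sgrpl,djw] -> 11 lines: lxp msovf sgrpl djw ztixs iqfbk ovucb kaeb zmbme cwqrg lccxn
Final line count: 11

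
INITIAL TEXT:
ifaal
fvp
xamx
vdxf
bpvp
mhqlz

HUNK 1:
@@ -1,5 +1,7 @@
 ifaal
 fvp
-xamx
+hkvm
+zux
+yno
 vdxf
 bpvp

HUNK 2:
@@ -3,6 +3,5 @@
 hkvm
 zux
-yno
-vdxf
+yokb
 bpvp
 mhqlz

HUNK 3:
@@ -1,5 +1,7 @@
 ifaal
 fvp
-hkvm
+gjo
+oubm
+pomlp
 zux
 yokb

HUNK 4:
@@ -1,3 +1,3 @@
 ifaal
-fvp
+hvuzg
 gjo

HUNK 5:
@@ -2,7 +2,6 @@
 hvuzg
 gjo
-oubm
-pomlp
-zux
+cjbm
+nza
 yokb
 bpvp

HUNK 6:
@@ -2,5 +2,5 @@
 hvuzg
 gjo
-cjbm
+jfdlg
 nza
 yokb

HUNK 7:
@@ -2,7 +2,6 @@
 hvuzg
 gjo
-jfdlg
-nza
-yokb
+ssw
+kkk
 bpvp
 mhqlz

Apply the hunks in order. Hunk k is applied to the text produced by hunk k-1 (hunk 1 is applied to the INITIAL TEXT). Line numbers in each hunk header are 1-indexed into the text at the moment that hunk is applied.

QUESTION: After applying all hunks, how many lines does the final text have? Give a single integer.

Answer: 7

Derivation:
Hunk 1: at line 1 remove [xamx] add [hkvm,zux,yno] -> 8 lines: ifaal fvp hkvm zux yno vdxf bpvp mhqlz
Hunk 2: at line 3 remove [yno,vdxf] add [yokb] -> 7 lines: ifaal fvp hkvm zux yokb bpvp mhqlz
Hunk 3: at line 1 remove [hkvm] add [gjo,oubm,pomlp] -> 9 lines: ifaal fvp gjo oubm pomlp zux yokb bpvp mhqlz
Hunk 4: at line 1 remove [fvp] add [hvuzg] -> 9 lines: ifaal hvuzg gjo oubm pomlp zux yokb bpvp mhqlz
Hunk 5: at line 2 remove [oubm,pomlp,zux] add [cjbm,nza] -> 8 lines: ifaal hvuzg gjo cjbm nza yokb bpvp mhqlz
Hunk 6: at line 2 remove [cjbm] add [jfdlg] -> 8 lines: ifaal hvuzg gjo jfdlg nza yokb bpvp mhqlz
Hunk 7: at line 2 remove [jfdlg,nza,yokb] add [ssw,kkk] -> 7 lines: ifaal hvuzg gjo ssw kkk bpvp mhqlz
Final line count: 7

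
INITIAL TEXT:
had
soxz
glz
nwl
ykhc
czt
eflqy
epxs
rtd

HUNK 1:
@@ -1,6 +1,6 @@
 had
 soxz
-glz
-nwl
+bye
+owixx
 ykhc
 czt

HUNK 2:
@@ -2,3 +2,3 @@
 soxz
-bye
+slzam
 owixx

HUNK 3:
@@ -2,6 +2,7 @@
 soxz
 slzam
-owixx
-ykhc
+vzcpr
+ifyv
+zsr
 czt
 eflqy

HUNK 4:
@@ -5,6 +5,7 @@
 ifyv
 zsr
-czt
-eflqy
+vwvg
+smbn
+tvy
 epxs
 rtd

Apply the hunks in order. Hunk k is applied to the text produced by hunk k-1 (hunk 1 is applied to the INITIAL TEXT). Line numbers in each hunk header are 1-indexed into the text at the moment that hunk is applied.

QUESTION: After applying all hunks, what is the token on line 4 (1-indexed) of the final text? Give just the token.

Hunk 1: at line 1 remove [glz,nwl] add [bye,owixx] -> 9 lines: had soxz bye owixx ykhc czt eflqy epxs rtd
Hunk 2: at line 2 remove [bye] add [slzam] -> 9 lines: had soxz slzam owixx ykhc czt eflqy epxs rtd
Hunk 3: at line 2 remove [owixx,ykhc] add [vzcpr,ifyv,zsr] -> 10 lines: had soxz slzam vzcpr ifyv zsr czt eflqy epxs rtd
Hunk 4: at line 5 remove [czt,eflqy] add [vwvg,smbn,tvy] -> 11 lines: had soxz slzam vzcpr ifyv zsr vwvg smbn tvy epxs rtd
Final line 4: vzcpr

Answer: vzcpr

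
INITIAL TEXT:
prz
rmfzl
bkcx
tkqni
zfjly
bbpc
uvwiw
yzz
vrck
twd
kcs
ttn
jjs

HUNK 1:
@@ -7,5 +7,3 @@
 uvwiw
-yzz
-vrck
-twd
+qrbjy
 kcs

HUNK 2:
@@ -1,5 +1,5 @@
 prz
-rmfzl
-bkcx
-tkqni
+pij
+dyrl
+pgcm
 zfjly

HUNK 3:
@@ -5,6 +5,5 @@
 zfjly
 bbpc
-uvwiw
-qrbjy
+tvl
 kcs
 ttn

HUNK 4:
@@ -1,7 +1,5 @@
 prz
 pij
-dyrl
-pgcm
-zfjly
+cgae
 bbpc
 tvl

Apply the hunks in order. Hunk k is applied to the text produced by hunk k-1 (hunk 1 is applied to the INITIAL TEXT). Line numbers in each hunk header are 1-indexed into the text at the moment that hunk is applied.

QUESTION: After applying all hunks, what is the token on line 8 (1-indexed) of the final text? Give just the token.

Answer: jjs

Derivation:
Hunk 1: at line 7 remove [yzz,vrck,twd] add [qrbjy] -> 11 lines: prz rmfzl bkcx tkqni zfjly bbpc uvwiw qrbjy kcs ttn jjs
Hunk 2: at line 1 remove [rmfzl,bkcx,tkqni] add [pij,dyrl,pgcm] -> 11 lines: prz pij dyrl pgcm zfjly bbpc uvwiw qrbjy kcs ttn jjs
Hunk 3: at line 5 remove [uvwiw,qrbjy] add [tvl] -> 10 lines: prz pij dyrl pgcm zfjly bbpc tvl kcs ttn jjs
Hunk 4: at line 1 remove [dyrl,pgcm,zfjly] add [cgae] -> 8 lines: prz pij cgae bbpc tvl kcs ttn jjs
Final line 8: jjs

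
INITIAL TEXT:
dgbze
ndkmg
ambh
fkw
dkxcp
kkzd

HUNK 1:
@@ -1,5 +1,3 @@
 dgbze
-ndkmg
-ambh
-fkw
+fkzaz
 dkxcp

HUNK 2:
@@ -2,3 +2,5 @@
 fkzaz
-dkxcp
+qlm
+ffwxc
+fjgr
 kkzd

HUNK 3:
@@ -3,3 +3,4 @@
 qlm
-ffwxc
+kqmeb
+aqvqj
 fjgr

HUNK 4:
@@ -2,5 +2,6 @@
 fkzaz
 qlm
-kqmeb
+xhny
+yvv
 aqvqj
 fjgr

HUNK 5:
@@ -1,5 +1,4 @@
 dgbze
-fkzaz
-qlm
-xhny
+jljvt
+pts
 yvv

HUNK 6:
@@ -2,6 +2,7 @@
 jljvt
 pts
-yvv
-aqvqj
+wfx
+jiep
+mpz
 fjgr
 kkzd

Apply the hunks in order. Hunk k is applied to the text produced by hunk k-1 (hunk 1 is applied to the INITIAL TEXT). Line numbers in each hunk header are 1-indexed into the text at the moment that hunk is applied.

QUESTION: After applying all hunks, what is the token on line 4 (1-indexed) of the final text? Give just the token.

Answer: wfx

Derivation:
Hunk 1: at line 1 remove [ndkmg,ambh,fkw] add [fkzaz] -> 4 lines: dgbze fkzaz dkxcp kkzd
Hunk 2: at line 2 remove [dkxcp] add [qlm,ffwxc,fjgr] -> 6 lines: dgbze fkzaz qlm ffwxc fjgr kkzd
Hunk 3: at line 3 remove [ffwxc] add [kqmeb,aqvqj] -> 7 lines: dgbze fkzaz qlm kqmeb aqvqj fjgr kkzd
Hunk 4: at line 2 remove [kqmeb] add [xhny,yvv] -> 8 lines: dgbze fkzaz qlm xhny yvv aqvqj fjgr kkzd
Hunk 5: at line 1 remove [fkzaz,qlm,xhny] add [jljvt,pts] -> 7 lines: dgbze jljvt pts yvv aqvqj fjgr kkzd
Hunk 6: at line 2 remove [yvv,aqvqj] add [wfx,jiep,mpz] -> 8 lines: dgbze jljvt pts wfx jiep mpz fjgr kkzd
Final line 4: wfx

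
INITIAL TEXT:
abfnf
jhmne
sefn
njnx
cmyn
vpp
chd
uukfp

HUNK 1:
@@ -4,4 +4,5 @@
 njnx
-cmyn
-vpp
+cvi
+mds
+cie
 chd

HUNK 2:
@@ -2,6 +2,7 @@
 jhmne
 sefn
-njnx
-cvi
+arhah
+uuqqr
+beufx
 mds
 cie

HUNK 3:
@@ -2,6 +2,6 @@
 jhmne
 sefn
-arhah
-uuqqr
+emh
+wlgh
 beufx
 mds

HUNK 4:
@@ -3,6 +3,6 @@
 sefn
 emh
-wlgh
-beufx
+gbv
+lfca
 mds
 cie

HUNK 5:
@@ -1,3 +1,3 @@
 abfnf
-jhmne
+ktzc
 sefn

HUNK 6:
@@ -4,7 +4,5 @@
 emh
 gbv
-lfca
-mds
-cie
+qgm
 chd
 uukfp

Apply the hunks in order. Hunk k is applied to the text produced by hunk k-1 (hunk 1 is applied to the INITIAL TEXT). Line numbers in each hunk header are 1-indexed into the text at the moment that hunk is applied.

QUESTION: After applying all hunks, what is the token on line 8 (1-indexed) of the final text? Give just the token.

Hunk 1: at line 4 remove [cmyn,vpp] add [cvi,mds,cie] -> 9 lines: abfnf jhmne sefn njnx cvi mds cie chd uukfp
Hunk 2: at line 2 remove [njnx,cvi] add [arhah,uuqqr,beufx] -> 10 lines: abfnf jhmne sefn arhah uuqqr beufx mds cie chd uukfp
Hunk 3: at line 2 remove [arhah,uuqqr] add [emh,wlgh] -> 10 lines: abfnf jhmne sefn emh wlgh beufx mds cie chd uukfp
Hunk 4: at line 3 remove [wlgh,beufx] add [gbv,lfca] -> 10 lines: abfnf jhmne sefn emh gbv lfca mds cie chd uukfp
Hunk 5: at line 1 remove [jhmne] add [ktzc] -> 10 lines: abfnf ktzc sefn emh gbv lfca mds cie chd uukfp
Hunk 6: at line 4 remove [lfca,mds,cie] add [qgm] -> 8 lines: abfnf ktzc sefn emh gbv qgm chd uukfp
Final line 8: uukfp

Answer: uukfp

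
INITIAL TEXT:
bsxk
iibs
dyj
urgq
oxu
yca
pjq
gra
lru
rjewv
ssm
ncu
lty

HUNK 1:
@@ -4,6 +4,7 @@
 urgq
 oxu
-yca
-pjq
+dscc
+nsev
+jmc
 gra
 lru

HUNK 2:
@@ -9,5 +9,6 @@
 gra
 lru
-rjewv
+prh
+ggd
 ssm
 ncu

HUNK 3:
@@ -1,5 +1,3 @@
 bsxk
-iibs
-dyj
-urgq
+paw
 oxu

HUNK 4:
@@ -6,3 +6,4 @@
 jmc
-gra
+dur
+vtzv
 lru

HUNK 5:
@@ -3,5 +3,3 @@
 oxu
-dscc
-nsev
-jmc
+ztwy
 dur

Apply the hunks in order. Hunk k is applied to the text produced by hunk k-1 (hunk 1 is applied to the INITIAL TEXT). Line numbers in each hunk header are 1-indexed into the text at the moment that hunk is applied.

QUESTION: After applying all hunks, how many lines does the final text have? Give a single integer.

Answer: 12

Derivation:
Hunk 1: at line 4 remove [yca,pjq] add [dscc,nsev,jmc] -> 14 lines: bsxk iibs dyj urgq oxu dscc nsev jmc gra lru rjewv ssm ncu lty
Hunk 2: at line 9 remove [rjewv] add [prh,ggd] -> 15 lines: bsxk iibs dyj urgq oxu dscc nsev jmc gra lru prh ggd ssm ncu lty
Hunk 3: at line 1 remove [iibs,dyj,urgq] add [paw] -> 13 lines: bsxk paw oxu dscc nsev jmc gra lru prh ggd ssm ncu lty
Hunk 4: at line 6 remove [gra] add [dur,vtzv] -> 14 lines: bsxk paw oxu dscc nsev jmc dur vtzv lru prh ggd ssm ncu lty
Hunk 5: at line 3 remove [dscc,nsev,jmc] add [ztwy] -> 12 lines: bsxk paw oxu ztwy dur vtzv lru prh ggd ssm ncu lty
Final line count: 12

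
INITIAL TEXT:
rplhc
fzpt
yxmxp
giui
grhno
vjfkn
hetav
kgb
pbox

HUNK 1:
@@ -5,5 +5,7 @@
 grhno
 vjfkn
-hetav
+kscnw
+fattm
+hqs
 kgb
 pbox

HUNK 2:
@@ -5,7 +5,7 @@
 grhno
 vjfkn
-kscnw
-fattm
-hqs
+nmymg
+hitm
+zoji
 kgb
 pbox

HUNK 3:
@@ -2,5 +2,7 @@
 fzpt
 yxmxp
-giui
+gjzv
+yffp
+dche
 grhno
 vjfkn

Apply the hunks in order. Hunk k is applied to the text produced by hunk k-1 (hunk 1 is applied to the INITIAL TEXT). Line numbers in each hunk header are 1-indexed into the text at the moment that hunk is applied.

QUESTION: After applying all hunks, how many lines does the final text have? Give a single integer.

Hunk 1: at line 5 remove [hetav] add [kscnw,fattm,hqs] -> 11 lines: rplhc fzpt yxmxp giui grhno vjfkn kscnw fattm hqs kgb pbox
Hunk 2: at line 5 remove [kscnw,fattm,hqs] add [nmymg,hitm,zoji] -> 11 lines: rplhc fzpt yxmxp giui grhno vjfkn nmymg hitm zoji kgb pbox
Hunk 3: at line 2 remove [giui] add [gjzv,yffp,dche] -> 13 lines: rplhc fzpt yxmxp gjzv yffp dche grhno vjfkn nmymg hitm zoji kgb pbox
Final line count: 13

Answer: 13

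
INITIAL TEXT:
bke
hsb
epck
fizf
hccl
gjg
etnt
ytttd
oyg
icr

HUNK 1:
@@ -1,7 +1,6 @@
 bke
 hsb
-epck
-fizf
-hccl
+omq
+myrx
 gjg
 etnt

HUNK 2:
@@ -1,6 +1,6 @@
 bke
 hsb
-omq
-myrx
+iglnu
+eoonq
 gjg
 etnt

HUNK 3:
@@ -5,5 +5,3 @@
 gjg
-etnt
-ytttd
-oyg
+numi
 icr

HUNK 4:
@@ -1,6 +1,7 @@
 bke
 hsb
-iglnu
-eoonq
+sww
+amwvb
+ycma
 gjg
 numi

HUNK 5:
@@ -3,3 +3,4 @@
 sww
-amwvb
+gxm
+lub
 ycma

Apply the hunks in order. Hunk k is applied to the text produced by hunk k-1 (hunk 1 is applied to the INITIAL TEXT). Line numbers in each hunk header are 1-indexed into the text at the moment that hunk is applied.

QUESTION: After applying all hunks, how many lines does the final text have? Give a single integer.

Answer: 9

Derivation:
Hunk 1: at line 1 remove [epck,fizf,hccl] add [omq,myrx] -> 9 lines: bke hsb omq myrx gjg etnt ytttd oyg icr
Hunk 2: at line 1 remove [omq,myrx] add [iglnu,eoonq] -> 9 lines: bke hsb iglnu eoonq gjg etnt ytttd oyg icr
Hunk 3: at line 5 remove [etnt,ytttd,oyg] add [numi] -> 7 lines: bke hsb iglnu eoonq gjg numi icr
Hunk 4: at line 1 remove [iglnu,eoonq] add [sww,amwvb,ycma] -> 8 lines: bke hsb sww amwvb ycma gjg numi icr
Hunk 5: at line 3 remove [amwvb] add [gxm,lub] -> 9 lines: bke hsb sww gxm lub ycma gjg numi icr
Final line count: 9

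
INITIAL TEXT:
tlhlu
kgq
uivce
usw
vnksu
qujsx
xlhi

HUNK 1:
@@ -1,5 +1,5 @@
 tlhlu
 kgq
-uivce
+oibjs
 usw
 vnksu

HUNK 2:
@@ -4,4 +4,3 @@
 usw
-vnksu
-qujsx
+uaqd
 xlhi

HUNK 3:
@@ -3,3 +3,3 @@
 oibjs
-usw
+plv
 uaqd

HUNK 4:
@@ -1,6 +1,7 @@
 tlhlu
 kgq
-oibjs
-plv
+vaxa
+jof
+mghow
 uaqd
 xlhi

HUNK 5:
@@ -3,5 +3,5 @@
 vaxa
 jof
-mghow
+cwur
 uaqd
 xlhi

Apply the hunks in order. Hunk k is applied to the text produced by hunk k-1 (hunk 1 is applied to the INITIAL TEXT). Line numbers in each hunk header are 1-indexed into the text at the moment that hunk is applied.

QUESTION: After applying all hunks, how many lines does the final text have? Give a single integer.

Answer: 7

Derivation:
Hunk 1: at line 1 remove [uivce] add [oibjs] -> 7 lines: tlhlu kgq oibjs usw vnksu qujsx xlhi
Hunk 2: at line 4 remove [vnksu,qujsx] add [uaqd] -> 6 lines: tlhlu kgq oibjs usw uaqd xlhi
Hunk 3: at line 3 remove [usw] add [plv] -> 6 lines: tlhlu kgq oibjs plv uaqd xlhi
Hunk 4: at line 1 remove [oibjs,plv] add [vaxa,jof,mghow] -> 7 lines: tlhlu kgq vaxa jof mghow uaqd xlhi
Hunk 5: at line 3 remove [mghow] add [cwur] -> 7 lines: tlhlu kgq vaxa jof cwur uaqd xlhi
Final line count: 7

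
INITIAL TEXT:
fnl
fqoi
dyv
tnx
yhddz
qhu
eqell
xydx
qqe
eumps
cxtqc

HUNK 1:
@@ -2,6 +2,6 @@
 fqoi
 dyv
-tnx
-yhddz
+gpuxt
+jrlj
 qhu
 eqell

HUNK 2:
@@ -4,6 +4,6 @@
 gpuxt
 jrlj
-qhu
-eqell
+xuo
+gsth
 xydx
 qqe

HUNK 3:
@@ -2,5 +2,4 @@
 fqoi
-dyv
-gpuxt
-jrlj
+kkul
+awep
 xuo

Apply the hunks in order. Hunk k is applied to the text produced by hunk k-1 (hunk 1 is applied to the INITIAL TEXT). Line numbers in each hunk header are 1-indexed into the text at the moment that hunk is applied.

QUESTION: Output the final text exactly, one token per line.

Hunk 1: at line 2 remove [tnx,yhddz] add [gpuxt,jrlj] -> 11 lines: fnl fqoi dyv gpuxt jrlj qhu eqell xydx qqe eumps cxtqc
Hunk 2: at line 4 remove [qhu,eqell] add [xuo,gsth] -> 11 lines: fnl fqoi dyv gpuxt jrlj xuo gsth xydx qqe eumps cxtqc
Hunk 3: at line 2 remove [dyv,gpuxt,jrlj] add [kkul,awep] -> 10 lines: fnl fqoi kkul awep xuo gsth xydx qqe eumps cxtqc

Answer: fnl
fqoi
kkul
awep
xuo
gsth
xydx
qqe
eumps
cxtqc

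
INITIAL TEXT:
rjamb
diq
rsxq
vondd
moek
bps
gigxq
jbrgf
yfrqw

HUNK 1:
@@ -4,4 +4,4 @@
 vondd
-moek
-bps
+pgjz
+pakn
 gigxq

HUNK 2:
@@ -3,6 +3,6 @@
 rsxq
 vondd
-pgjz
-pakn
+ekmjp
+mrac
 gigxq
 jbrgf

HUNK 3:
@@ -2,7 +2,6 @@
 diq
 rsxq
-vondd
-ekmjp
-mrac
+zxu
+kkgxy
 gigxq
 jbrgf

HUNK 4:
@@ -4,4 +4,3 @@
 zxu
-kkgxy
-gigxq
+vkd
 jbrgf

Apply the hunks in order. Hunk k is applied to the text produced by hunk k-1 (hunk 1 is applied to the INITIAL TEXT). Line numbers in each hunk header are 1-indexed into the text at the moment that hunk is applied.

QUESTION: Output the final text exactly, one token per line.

Hunk 1: at line 4 remove [moek,bps] add [pgjz,pakn] -> 9 lines: rjamb diq rsxq vondd pgjz pakn gigxq jbrgf yfrqw
Hunk 2: at line 3 remove [pgjz,pakn] add [ekmjp,mrac] -> 9 lines: rjamb diq rsxq vondd ekmjp mrac gigxq jbrgf yfrqw
Hunk 3: at line 2 remove [vondd,ekmjp,mrac] add [zxu,kkgxy] -> 8 lines: rjamb diq rsxq zxu kkgxy gigxq jbrgf yfrqw
Hunk 4: at line 4 remove [kkgxy,gigxq] add [vkd] -> 7 lines: rjamb diq rsxq zxu vkd jbrgf yfrqw

Answer: rjamb
diq
rsxq
zxu
vkd
jbrgf
yfrqw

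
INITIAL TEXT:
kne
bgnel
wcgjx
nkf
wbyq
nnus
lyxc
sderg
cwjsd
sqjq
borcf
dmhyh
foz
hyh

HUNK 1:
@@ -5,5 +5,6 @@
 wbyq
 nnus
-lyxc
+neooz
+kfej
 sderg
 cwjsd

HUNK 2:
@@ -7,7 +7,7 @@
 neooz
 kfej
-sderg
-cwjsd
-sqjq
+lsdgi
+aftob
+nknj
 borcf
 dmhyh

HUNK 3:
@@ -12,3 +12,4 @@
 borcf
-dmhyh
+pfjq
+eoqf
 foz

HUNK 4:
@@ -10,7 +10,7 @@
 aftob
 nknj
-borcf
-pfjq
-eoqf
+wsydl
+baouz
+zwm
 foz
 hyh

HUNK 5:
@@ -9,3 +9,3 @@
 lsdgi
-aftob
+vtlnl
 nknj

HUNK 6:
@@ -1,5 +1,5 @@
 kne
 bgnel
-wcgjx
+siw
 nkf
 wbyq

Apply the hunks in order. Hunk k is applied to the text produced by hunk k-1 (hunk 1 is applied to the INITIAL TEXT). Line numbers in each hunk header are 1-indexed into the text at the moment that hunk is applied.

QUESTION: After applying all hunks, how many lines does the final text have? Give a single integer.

Hunk 1: at line 5 remove [lyxc] add [neooz,kfej] -> 15 lines: kne bgnel wcgjx nkf wbyq nnus neooz kfej sderg cwjsd sqjq borcf dmhyh foz hyh
Hunk 2: at line 7 remove [sderg,cwjsd,sqjq] add [lsdgi,aftob,nknj] -> 15 lines: kne bgnel wcgjx nkf wbyq nnus neooz kfej lsdgi aftob nknj borcf dmhyh foz hyh
Hunk 3: at line 12 remove [dmhyh] add [pfjq,eoqf] -> 16 lines: kne bgnel wcgjx nkf wbyq nnus neooz kfej lsdgi aftob nknj borcf pfjq eoqf foz hyh
Hunk 4: at line 10 remove [borcf,pfjq,eoqf] add [wsydl,baouz,zwm] -> 16 lines: kne bgnel wcgjx nkf wbyq nnus neooz kfej lsdgi aftob nknj wsydl baouz zwm foz hyh
Hunk 5: at line 9 remove [aftob] add [vtlnl] -> 16 lines: kne bgnel wcgjx nkf wbyq nnus neooz kfej lsdgi vtlnl nknj wsydl baouz zwm foz hyh
Hunk 6: at line 1 remove [wcgjx] add [siw] -> 16 lines: kne bgnel siw nkf wbyq nnus neooz kfej lsdgi vtlnl nknj wsydl baouz zwm foz hyh
Final line count: 16

Answer: 16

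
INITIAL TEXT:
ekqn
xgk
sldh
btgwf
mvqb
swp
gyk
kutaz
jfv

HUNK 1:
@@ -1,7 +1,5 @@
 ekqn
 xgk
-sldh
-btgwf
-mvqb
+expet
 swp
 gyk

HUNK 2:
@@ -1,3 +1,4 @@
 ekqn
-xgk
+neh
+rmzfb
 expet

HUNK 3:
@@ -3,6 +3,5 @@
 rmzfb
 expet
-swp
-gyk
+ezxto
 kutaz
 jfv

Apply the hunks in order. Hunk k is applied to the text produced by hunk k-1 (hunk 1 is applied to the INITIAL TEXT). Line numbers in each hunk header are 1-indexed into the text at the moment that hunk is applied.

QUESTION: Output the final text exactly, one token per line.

Hunk 1: at line 1 remove [sldh,btgwf,mvqb] add [expet] -> 7 lines: ekqn xgk expet swp gyk kutaz jfv
Hunk 2: at line 1 remove [xgk] add [neh,rmzfb] -> 8 lines: ekqn neh rmzfb expet swp gyk kutaz jfv
Hunk 3: at line 3 remove [swp,gyk] add [ezxto] -> 7 lines: ekqn neh rmzfb expet ezxto kutaz jfv

Answer: ekqn
neh
rmzfb
expet
ezxto
kutaz
jfv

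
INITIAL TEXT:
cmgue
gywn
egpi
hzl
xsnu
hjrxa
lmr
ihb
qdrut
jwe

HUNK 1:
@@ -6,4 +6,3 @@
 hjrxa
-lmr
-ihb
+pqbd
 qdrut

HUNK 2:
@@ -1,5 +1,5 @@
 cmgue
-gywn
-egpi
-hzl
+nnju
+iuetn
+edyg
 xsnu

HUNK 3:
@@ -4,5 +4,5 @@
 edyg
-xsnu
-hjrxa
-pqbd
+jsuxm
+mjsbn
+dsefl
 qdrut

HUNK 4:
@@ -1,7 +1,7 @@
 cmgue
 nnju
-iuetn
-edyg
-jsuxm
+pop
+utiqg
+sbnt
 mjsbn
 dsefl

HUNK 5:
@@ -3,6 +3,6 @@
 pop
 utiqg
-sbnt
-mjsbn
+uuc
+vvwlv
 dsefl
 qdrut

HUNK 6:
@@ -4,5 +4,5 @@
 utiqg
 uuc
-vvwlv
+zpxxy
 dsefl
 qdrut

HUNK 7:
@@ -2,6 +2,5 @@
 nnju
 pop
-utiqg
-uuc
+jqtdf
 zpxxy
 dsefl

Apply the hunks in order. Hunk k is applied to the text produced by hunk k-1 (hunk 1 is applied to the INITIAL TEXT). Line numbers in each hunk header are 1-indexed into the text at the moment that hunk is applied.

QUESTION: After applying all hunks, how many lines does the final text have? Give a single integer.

Hunk 1: at line 6 remove [lmr,ihb] add [pqbd] -> 9 lines: cmgue gywn egpi hzl xsnu hjrxa pqbd qdrut jwe
Hunk 2: at line 1 remove [gywn,egpi,hzl] add [nnju,iuetn,edyg] -> 9 lines: cmgue nnju iuetn edyg xsnu hjrxa pqbd qdrut jwe
Hunk 3: at line 4 remove [xsnu,hjrxa,pqbd] add [jsuxm,mjsbn,dsefl] -> 9 lines: cmgue nnju iuetn edyg jsuxm mjsbn dsefl qdrut jwe
Hunk 4: at line 1 remove [iuetn,edyg,jsuxm] add [pop,utiqg,sbnt] -> 9 lines: cmgue nnju pop utiqg sbnt mjsbn dsefl qdrut jwe
Hunk 5: at line 3 remove [sbnt,mjsbn] add [uuc,vvwlv] -> 9 lines: cmgue nnju pop utiqg uuc vvwlv dsefl qdrut jwe
Hunk 6: at line 4 remove [vvwlv] add [zpxxy] -> 9 lines: cmgue nnju pop utiqg uuc zpxxy dsefl qdrut jwe
Hunk 7: at line 2 remove [utiqg,uuc] add [jqtdf] -> 8 lines: cmgue nnju pop jqtdf zpxxy dsefl qdrut jwe
Final line count: 8

Answer: 8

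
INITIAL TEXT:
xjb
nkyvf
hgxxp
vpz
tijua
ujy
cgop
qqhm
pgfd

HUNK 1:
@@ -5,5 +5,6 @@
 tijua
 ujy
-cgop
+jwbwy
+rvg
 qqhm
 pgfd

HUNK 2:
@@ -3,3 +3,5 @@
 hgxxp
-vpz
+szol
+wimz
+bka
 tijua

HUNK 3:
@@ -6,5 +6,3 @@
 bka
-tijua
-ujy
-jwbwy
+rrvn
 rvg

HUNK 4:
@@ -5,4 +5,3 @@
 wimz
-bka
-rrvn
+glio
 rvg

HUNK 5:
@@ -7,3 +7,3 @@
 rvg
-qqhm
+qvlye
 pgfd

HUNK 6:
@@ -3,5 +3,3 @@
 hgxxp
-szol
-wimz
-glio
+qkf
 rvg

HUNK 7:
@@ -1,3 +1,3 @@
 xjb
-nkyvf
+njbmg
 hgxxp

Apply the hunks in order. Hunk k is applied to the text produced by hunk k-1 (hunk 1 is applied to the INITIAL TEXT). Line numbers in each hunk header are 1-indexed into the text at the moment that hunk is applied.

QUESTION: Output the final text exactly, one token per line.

Hunk 1: at line 5 remove [cgop] add [jwbwy,rvg] -> 10 lines: xjb nkyvf hgxxp vpz tijua ujy jwbwy rvg qqhm pgfd
Hunk 2: at line 3 remove [vpz] add [szol,wimz,bka] -> 12 lines: xjb nkyvf hgxxp szol wimz bka tijua ujy jwbwy rvg qqhm pgfd
Hunk 3: at line 6 remove [tijua,ujy,jwbwy] add [rrvn] -> 10 lines: xjb nkyvf hgxxp szol wimz bka rrvn rvg qqhm pgfd
Hunk 4: at line 5 remove [bka,rrvn] add [glio] -> 9 lines: xjb nkyvf hgxxp szol wimz glio rvg qqhm pgfd
Hunk 5: at line 7 remove [qqhm] add [qvlye] -> 9 lines: xjb nkyvf hgxxp szol wimz glio rvg qvlye pgfd
Hunk 6: at line 3 remove [szol,wimz,glio] add [qkf] -> 7 lines: xjb nkyvf hgxxp qkf rvg qvlye pgfd
Hunk 7: at line 1 remove [nkyvf] add [njbmg] -> 7 lines: xjb njbmg hgxxp qkf rvg qvlye pgfd

Answer: xjb
njbmg
hgxxp
qkf
rvg
qvlye
pgfd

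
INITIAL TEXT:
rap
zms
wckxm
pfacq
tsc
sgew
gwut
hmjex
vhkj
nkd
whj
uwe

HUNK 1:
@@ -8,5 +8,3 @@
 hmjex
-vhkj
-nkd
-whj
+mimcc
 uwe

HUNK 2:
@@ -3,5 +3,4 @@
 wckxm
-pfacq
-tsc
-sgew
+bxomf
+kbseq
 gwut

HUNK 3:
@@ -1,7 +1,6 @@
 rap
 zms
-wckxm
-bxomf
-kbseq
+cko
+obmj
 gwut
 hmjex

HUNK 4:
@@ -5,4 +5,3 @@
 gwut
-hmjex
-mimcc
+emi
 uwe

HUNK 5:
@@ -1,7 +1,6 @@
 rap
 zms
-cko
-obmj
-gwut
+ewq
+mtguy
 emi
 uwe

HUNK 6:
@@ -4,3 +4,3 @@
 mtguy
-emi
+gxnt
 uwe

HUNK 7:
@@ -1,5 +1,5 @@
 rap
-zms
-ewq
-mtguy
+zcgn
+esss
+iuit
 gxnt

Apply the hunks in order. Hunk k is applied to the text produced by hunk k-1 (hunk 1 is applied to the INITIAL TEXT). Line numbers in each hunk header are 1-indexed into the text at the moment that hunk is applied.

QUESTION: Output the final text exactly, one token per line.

Hunk 1: at line 8 remove [vhkj,nkd,whj] add [mimcc] -> 10 lines: rap zms wckxm pfacq tsc sgew gwut hmjex mimcc uwe
Hunk 2: at line 3 remove [pfacq,tsc,sgew] add [bxomf,kbseq] -> 9 lines: rap zms wckxm bxomf kbseq gwut hmjex mimcc uwe
Hunk 3: at line 1 remove [wckxm,bxomf,kbseq] add [cko,obmj] -> 8 lines: rap zms cko obmj gwut hmjex mimcc uwe
Hunk 4: at line 5 remove [hmjex,mimcc] add [emi] -> 7 lines: rap zms cko obmj gwut emi uwe
Hunk 5: at line 1 remove [cko,obmj,gwut] add [ewq,mtguy] -> 6 lines: rap zms ewq mtguy emi uwe
Hunk 6: at line 4 remove [emi] add [gxnt] -> 6 lines: rap zms ewq mtguy gxnt uwe
Hunk 7: at line 1 remove [zms,ewq,mtguy] add [zcgn,esss,iuit] -> 6 lines: rap zcgn esss iuit gxnt uwe

Answer: rap
zcgn
esss
iuit
gxnt
uwe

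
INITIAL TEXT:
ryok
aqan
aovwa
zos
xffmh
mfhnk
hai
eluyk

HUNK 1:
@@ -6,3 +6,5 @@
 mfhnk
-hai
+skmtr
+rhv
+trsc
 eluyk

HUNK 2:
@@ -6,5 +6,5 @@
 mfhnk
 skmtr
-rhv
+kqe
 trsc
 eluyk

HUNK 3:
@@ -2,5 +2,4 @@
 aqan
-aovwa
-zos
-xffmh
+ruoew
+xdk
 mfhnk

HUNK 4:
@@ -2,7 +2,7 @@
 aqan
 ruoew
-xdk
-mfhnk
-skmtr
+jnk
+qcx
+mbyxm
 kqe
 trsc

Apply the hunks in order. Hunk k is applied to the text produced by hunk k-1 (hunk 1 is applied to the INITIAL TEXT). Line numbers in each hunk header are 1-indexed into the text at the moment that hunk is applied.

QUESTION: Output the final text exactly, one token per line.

Answer: ryok
aqan
ruoew
jnk
qcx
mbyxm
kqe
trsc
eluyk

Derivation:
Hunk 1: at line 6 remove [hai] add [skmtr,rhv,trsc] -> 10 lines: ryok aqan aovwa zos xffmh mfhnk skmtr rhv trsc eluyk
Hunk 2: at line 6 remove [rhv] add [kqe] -> 10 lines: ryok aqan aovwa zos xffmh mfhnk skmtr kqe trsc eluyk
Hunk 3: at line 2 remove [aovwa,zos,xffmh] add [ruoew,xdk] -> 9 lines: ryok aqan ruoew xdk mfhnk skmtr kqe trsc eluyk
Hunk 4: at line 2 remove [xdk,mfhnk,skmtr] add [jnk,qcx,mbyxm] -> 9 lines: ryok aqan ruoew jnk qcx mbyxm kqe trsc eluyk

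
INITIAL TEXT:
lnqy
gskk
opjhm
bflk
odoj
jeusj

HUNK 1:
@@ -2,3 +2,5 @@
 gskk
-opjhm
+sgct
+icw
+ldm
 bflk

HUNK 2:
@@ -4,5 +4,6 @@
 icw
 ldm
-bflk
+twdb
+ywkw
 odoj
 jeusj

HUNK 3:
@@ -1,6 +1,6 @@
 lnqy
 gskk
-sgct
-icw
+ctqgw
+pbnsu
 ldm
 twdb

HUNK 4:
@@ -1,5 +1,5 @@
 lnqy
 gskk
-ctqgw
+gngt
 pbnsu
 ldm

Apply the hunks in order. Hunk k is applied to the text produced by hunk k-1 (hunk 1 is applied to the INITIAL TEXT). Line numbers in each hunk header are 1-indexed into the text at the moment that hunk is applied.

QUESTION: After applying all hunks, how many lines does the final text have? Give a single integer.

Answer: 9

Derivation:
Hunk 1: at line 2 remove [opjhm] add [sgct,icw,ldm] -> 8 lines: lnqy gskk sgct icw ldm bflk odoj jeusj
Hunk 2: at line 4 remove [bflk] add [twdb,ywkw] -> 9 lines: lnqy gskk sgct icw ldm twdb ywkw odoj jeusj
Hunk 3: at line 1 remove [sgct,icw] add [ctqgw,pbnsu] -> 9 lines: lnqy gskk ctqgw pbnsu ldm twdb ywkw odoj jeusj
Hunk 4: at line 1 remove [ctqgw] add [gngt] -> 9 lines: lnqy gskk gngt pbnsu ldm twdb ywkw odoj jeusj
Final line count: 9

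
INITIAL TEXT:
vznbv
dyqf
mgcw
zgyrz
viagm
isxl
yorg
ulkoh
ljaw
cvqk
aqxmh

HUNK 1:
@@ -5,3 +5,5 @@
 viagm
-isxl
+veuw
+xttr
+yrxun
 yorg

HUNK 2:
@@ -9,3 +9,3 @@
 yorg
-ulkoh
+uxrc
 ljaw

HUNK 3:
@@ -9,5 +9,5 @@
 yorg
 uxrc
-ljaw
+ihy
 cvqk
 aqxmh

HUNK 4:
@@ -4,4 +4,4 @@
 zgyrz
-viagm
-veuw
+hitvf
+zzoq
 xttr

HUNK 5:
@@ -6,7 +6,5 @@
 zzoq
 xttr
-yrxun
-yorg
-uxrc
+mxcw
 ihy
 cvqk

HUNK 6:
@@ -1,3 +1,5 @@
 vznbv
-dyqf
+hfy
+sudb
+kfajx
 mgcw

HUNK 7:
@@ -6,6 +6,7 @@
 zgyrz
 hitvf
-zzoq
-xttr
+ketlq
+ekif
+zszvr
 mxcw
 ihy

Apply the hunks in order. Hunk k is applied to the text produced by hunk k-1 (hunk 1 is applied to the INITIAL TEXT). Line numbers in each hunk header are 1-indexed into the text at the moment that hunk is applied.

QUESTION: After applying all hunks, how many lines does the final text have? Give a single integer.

Hunk 1: at line 5 remove [isxl] add [veuw,xttr,yrxun] -> 13 lines: vznbv dyqf mgcw zgyrz viagm veuw xttr yrxun yorg ulkoh ljaw cvqk aqxmh
Hunk 2: at line 9 remove [ulkoh] add [uxrc] -> 13 lines: vznbv dyqf mgcw zgyrz viagm veuw xttr yrxun yorg uxrc ljaw cvqk aqxmh
Hunk 3: at line 9 remove [ljaw] add [ihy] -> 13 lines: vznbv dyqf mgcw zgyrz viagm veuw xttr yrxun yorg uxrc ihy cvqk aqxmh
Hunk 4: at line 4 remove [viagm,veuw] add [hitvf,zzoq] -> 13 lines: vznbv dyqf mgcw zgyrz hitvf zzoq xttr yrxun yorg uxrc ihy cvqk aqxmh
Hunk 5: at line 6 remove [yrxun,yorg,uxrc] add [mxcw] -> 11 lines: vznbv dyqf mgcw zgyrz hitvf zzoq xttr mxcw ihy cvqk aqxmh
Hunk 6: at line 1 remove [dyqf] add [hfy,sudb,kfajx] -> 13 lines: vznbv hfy sudb kfajx mgcw zgyrz hitvf zzoq xttr mxcw ihy cvqk aqxmh
Hunk 7: at line 6 remove [zzoq,xttr] add [ketlq,ekif,zszvr] -> 14 lines: vznbv hfy sudb kfajx mgcw zgyrz hitvf ketlq ekif zszvr mxcw ihy cvqk aqxmh
Final line count: 14

Answer: 14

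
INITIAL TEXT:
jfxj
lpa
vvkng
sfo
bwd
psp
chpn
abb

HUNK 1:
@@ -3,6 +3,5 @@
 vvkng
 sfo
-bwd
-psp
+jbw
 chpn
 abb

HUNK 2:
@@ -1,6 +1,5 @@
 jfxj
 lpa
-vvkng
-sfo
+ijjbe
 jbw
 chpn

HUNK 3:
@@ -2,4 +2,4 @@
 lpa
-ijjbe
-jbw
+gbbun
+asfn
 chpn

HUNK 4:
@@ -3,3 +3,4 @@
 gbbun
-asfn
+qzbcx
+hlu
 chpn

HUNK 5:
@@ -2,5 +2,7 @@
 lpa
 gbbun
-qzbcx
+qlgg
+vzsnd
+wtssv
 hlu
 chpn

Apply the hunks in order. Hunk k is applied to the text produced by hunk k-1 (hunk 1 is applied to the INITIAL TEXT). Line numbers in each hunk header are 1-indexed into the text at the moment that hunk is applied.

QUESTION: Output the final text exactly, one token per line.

Answer: jfxj
lpa
gbbun
qlgg
vzsnd
wtssv
hlu
chpn
abb

Derivation:
Hunk 1: at line 3 remove [bwd,psp] add [jbw] -> 7 lines: jfxj lpa vvkng sfo jbw chpn abb
Hunk 2: at line 1 remove [vvkng,sfo] add [ijjbe] -> 6 lines: jfxj lpa ijjbe jbw chpn abb
Hunk 3: at line 2 remove [ijjbe,jbw] add [gbbun,asfn] -> 6 lines: jfxj lpa gbbun asfn chpn abb
Hunk 4: at line 3 remove [asfn] add [qzbcx,hlu] -> 7 lines: jfxj lpa gbbun qzbcx hlu chpn abb
Hunk 5: at line 2 remove [qzbcx] add [qlgg,vzsnd,wtssv] -> 9 lines: jfxj lpa gbbun qlgg vzsnd wtssv hlu chpn abb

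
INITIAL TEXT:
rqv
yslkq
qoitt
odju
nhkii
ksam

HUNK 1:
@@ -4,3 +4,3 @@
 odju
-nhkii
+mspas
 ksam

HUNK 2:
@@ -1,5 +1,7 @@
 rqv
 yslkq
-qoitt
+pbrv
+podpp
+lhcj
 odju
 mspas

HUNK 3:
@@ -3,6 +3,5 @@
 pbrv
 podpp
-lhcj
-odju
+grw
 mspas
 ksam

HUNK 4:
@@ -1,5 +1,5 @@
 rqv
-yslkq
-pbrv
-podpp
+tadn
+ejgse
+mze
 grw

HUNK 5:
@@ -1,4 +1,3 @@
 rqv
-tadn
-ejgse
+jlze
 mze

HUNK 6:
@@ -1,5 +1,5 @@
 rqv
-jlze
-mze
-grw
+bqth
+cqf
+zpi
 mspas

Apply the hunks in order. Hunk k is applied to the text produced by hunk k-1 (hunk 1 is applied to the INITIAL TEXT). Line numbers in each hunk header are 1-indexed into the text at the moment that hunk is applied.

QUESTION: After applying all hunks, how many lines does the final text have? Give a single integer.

Hunk 1: at line 4 remove [nhkii] add [mspas] -> 6 lines: rqv yslkq qoitt odju mspas ksam
Hunk 2: at line 1 remove [qoitt] add [pbrv,podpp,lhcj] -> 8 lines: rqv yslkq pbrv podpp lhcj odju mspas ksam
Hunk 3: at line 3 remove [lhcj,odju] add [grw] -> 7 lines: rqv yslkq pbrv podpp grw mspas ksam
Hunk 4: at line 1 remove [yslkq,pbrv,podpp] add [tadn,ejgse,mze] -> 7 lines: rqv tadn ejgse mze grw mspas ksam
Hunk 5: at line 1 remove [tadn,ejgse] add [jlze] -> 6 lines: rqv jlze mze grw mspas ksam
Hunk 6: at line 1 remove [jlze,mze,grw] add [bqth,cqf,zpi] -> 6 lines: rqv bqth cqf zpi mspas ksam
Final line count: 6

Answer: 6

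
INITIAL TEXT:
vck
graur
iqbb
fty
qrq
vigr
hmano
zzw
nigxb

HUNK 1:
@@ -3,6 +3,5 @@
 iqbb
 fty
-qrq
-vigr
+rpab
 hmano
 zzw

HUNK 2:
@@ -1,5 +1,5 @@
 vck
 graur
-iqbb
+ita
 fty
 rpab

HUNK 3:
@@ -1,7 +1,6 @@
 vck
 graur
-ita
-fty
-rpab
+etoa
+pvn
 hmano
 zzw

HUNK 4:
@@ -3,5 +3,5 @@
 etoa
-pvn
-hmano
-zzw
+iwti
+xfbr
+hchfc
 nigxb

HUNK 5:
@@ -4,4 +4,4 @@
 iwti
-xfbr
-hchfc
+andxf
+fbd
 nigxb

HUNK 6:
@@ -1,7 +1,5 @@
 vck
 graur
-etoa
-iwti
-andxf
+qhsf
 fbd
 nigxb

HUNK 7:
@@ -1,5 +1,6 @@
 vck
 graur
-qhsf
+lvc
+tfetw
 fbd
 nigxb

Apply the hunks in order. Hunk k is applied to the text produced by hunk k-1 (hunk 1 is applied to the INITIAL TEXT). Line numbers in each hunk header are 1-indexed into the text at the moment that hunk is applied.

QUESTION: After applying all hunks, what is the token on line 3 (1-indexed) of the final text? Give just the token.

Hunk 1: at line 3 remove [qrq,vigr] add [rpab] -> 8 lines: vck graur iqbb fty rpab hmano zzw nigxb
Hunk 2: at line 1 remove [iqbb] add [ita] -> 8 lines: vck graur ita fty rpab hmano zzw nigxb
Hunk 3: at line 1 remove [ita,fty,rpab] add [etoa,pvn] -> 7 lines: vck graur etoa pvn hmano zzw nigxb
Hunk 4: at line 3 remove [pvn,hmano,zzw] add [iwti,xfbr,hchfc] -> 7 lines: vck graur etoa iwti xfbr hchfc nigxb
Hunk 5: at line 4 remove [xfbr,hchfc] add [andxf,fbd] -> 7 lines: vck graur etoa iwti andxf fbd nigxb
Hunk 6: at line 1 remove [etoa,iwti,andxf] add [qhsf] -> 5 lines: vck graur qhsf fbd nigxb
Hunk 7: at line 1 remove [qhsf] add [lvc,tfetw] -> 6 lines: vck graur lvc tfetw fbd nigxb
Final line 3: lvc

Answer: lvc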